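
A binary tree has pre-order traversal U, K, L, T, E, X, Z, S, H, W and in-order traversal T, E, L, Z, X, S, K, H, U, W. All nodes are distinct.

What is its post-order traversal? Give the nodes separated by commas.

E, T, Z, S, X, L, H, K, W, U

The first element of pre-order is the root; it splits in-order into left and right subtrees.
Root U: left subtree has 8 nodes {T, E, L, Z, X, S, K, H}, right has 1 {W}.
  Root K: left subtree has 6 nodes {T, E, L, Z, X, S}, right has 1 {H}.
    Root L: left subtree has 2 nodes {T, E}, right has 3 {Z, X, S}.
      Root T: left subtree has 0 nodes { }, right has 1 {E}.
      Root X: left subtree has 1 node {Z}, right has 1 {S}.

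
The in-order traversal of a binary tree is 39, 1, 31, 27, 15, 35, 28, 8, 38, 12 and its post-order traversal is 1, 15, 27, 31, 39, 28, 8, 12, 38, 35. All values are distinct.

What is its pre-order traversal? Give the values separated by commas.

35, 39, 31, 1, 27, 15, 38, 8, 28, 12

The last element of post-order is the root; it splits in-order into left and right subtrees.
Root 35: left subtree has 5 nodes {39, 1, 31, 27, 15}, right has 4 {28, 8, 38, 12}.
  Root 39: left subtree has 0 nodes { }, right has 4 {1, 31, 27, 15}.
    Root 31: left subtree has 1 node {1}, right has 2 {27, 15}.
      Root 27: left subtree has 0 nodes { }, right has 1 {15}.
  Root 38: left subtree has 2 nodes {28, 8}, right has 1 {12}.
    Root 8: left subtree has 1 node {28}, right has 0 { }.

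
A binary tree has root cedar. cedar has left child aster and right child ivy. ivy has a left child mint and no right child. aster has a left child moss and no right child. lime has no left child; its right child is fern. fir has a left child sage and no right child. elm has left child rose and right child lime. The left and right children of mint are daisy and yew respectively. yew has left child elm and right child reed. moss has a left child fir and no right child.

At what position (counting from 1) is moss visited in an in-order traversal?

3

In-order visits the left subtree, then the node, then the right subtree.
At cedar: go left to aster.
  At aster: go left to moss.
    At moss: go left to fir.
      At fir: go left to sage.
        sage is a leaf — visit sage.
      Visit fir.
      At fir: no right child.
    Visit moss.
    At moss: no right child.
  Visit aster.
  At aster: no right child.
Visit cedar.
At cedar: go right to ivy.
  At ivy: go left to mint.
    At mint: go left to daisy.
      daisy is a leaf — visit daisy.
    Visit mint.
    At mint: go right to yew.
      At yew: go left to elm.
        At elm: go left to rose.
          rose is a leaf — visit rose.
        Visit elm.
        At elm: go right to lime.
          At lime: no left child.
          Visit lime.
          At lime: go right to fern.
            fern is a leaf — visit fern.
      Visit yew.
      At yew: go right to reed.
        reed is a leaf — visit reed.
  Visit ivy.
  At ivy: no right child.
Full in-order sequence: sage, fir, moss, aster, cedar, daisy, mint, rose, elm, lime, fern, yew, reed, ivy.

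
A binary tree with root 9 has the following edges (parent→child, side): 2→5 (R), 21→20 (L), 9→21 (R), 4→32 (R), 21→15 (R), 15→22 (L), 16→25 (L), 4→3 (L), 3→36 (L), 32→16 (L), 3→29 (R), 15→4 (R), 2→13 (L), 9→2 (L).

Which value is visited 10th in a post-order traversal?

Post-order visits the left subtree, then the right subtree, then the node.
At 9: go left to 2.
  At 2: go left to 13.
    13 is a leaf — visit 13.
  At 2: go right to 5.
    5 is a leaf — visit 5.
  Visit 2.
At 9: go right to 21.
  At 21: go left to 20.
    20 is a leaf — visit 20.
  At 21: go right to 15.
    At 15: go left to 22.
      22 is a leaf — visit 22.
    At 15: go right to 4.
      At 4: go left to 3.
        At 3: go left to 36.
          36 is a leaf — visit 36.
        At 3: go right to 29.
          29 is a leaf — visit 29.
        Visit 3.
      At 4: go right to 32.
        At 32: go left to 16.
          At 16: go left to 25.
            25 is a leaf — visit 25.
          At 16: no right child.
          Visit 16.
        At 32: no right child.
        Visit 32.
      Visit 4.
    Visit 15.
  Visit 21.
Visit 9.
Full post-order sequence: 13, 5, 2, 20, 22, 36, 29, 3, 25, 16, 32, 4, 15, 21, 9.

16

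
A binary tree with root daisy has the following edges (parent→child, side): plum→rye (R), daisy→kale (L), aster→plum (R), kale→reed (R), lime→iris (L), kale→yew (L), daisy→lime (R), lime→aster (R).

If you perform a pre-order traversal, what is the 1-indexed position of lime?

Pre-order visits the node, then its left subtree, then its right subtree.
Visit daisy.
At daisy: go left to kale.
  Visit kale.
  At kale: go left to yew.
    yew is a leaf — visit yew.
  At kale: go right to reed.
    reed is a leaf — visit reed.
At daisy: go right to lime.
  Visit lime.
  At lime: go left to iris.
    iris is a leaf — visit iris.
  At lime: go right to aster.
    Visit aster.
    At aster: no left child.
    At aster: go right to plum.
      Visit plum.
      At plum: no left child.
      At plum: go right to rye.
        rye is a leaf — visit rye.
Full pre-order sequence: daisy, kale, yew, reed, lime, iris, aster, plum, rye.

5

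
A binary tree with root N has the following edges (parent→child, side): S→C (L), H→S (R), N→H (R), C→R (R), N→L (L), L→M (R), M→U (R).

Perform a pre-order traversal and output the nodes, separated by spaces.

N L M U H S C R

Pre-order visits the node, then its left subtree, then its right subtree.
Visit N.
At N: go left to L.
  Visit L.
  At L: no left child.
  At L: go right to M.
    Visit M.
    At M: no left child.
    At M: go right to U.
      U is a leaf — visit U.
At N: go right to H.
  Visit H.
  At H: no left child.
  At H: go right to S.
    Visit S.
    At S: go left to C.
      Visit C.
      At C: no left child.
      At C: go right to R.
        R is a leaf — visit R.
    At S: no right child.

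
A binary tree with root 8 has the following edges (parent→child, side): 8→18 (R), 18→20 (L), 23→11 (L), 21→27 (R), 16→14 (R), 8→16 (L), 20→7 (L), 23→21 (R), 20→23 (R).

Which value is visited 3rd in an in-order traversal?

In-order visits the left subtree, then the node, then the right subtree.
At 8: go left to 16.
  At 16: no left child.
  Visit 16.
  At 16: go right to 14.
    14 is a leaf — visit 14.
Visit 8.
At 8: go right to 18.
  At 18: go left to 20.
    At 20: go left to 7.
      7 is a leaf — visit 7.
    Visit 20.
    At 20: go right to 23.
      At 23: go left to 11.
        11 is a leaf — visit 11.
      Visit 23.
      At 23: go right to 21.
        At 21: no left child.
        Visit 21.
        At 21: go right to 27.
          27 is a leaf — visit 27.
  Visit 18.
  At 18: no right child.
Full in-order sequence: 16, 14, 8, 7, 20, 11, 23, 21, 27, 18.

8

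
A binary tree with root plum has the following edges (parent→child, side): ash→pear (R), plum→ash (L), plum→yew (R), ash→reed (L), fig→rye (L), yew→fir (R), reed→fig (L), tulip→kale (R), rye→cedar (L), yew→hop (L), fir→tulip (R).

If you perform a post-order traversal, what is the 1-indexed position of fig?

3

Post-order visits the left subtree, then the right subtree, then the node.
At plum: go left to ash.
  At ash: go left to reed.
    At reed: go left to fig.
      At fig: go left to rye.
        At rye: go left to cedar.
          cedar is a leaf — visit cedar.
        At rye: no right child.
        Visit rye.
      At fig: no right child.
      Visit fig.
    At reed: no right child.
    Visit reed.
  At ash: go right to pear.
    pear is a leaf — visit pear.
  Visit ash.
At plum: go right to yew.
  At yew: go left to hop.
    hop is a leaf — visit hop.
  At yew: go right to fir.
    At fir: no left child.
    At fir: go right to tulip.
      At tulip: no left child.
      At tulip: go right to kale.
        kale is a leaf — visit kale.
      Visit tulip.
    Visit fir.
  Visit yew.
Visit plum.
Full post-order sequence: cedar, rye, fig, reed, pear, ash, hop, kale, tulip, fir, yew, plum.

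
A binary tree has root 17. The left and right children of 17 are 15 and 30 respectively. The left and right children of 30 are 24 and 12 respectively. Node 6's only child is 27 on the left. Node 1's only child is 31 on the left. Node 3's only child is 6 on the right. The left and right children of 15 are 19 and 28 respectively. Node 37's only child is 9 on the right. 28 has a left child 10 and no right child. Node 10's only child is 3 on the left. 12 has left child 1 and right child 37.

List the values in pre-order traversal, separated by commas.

17, 15, 19, 28, 10, 3, 6, 27, 30, 24, 12, 1, 31, 37, 9

Pre-order visits the node, then its left subtree, then its right subtree.
Visit 17.
At 17: go left to 15.
  Visit 15.
  At 15: go left to 19.
    19 is a leaf — visit 19.
  At 15: go right to 28.
    Visit 28.
    At 28: go left to 10.
      Visit 10.
      At 10: go left to 3.
        Visit 3.
        At 3: no left child.
        At 3: go right to 6.
          Visit 6.
          At 6: go left to 27.
            27 is a leaf — visit 27.
          At 6: no right child.
      At 10: no right child.
    At 28: no right child.
At 17: go right to 30.
  Visit 30.
  At 30: go left to 24.
    24 is a leaf — visit 24.
  At 30: go right to 12.
    Visit 12.
    At 12: go left to 1.
      Visit 1.
      At 1: go left to 31.
        31 is a leaf — visit 31.
      At 1: no right child.
    At 12: go right to 37.
      Visit 37.
      At 37: no left child.
      At 37: go right to 9.
        9 is a leaf — visit 9.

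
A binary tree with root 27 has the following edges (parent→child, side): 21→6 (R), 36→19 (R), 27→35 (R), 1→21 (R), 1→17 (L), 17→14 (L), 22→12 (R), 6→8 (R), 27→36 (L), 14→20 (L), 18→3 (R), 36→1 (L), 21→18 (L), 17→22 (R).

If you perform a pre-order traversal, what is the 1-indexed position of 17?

Pre-order visits the node, then its left subtree, then its right subtree.
Visit 27.
At 27: go left to 36.
  Visit 36.
  At 36: go left to 1.
    Visit 1.
    At 1: go left to 17.
      Visit 17.
      At 17: go left to 14.
        Visit 14.
        At 14: go left to 20.
          20 is a leaf — visit 20.
        At 14: no right child.
      At 17: go right to 22.
        Visit 22.
        At 22: no left child.
        At 22: go right to 12.
          12 is a leaf — visit 12.
    At 1: go right to 21.
      Visit 21.
      At 21: go left to 18.
        Visit 18.
        At 18: no left child.
        At 18: go right to 3.
          3 is a leaf — visit 3.
      At 21: go right to 6.
        Visit 6.
        At 6: no left child.
        At 6: go right to 8.
          8 is a leaf — visit 8.
  At 36: go right to 19.
    19 is a leaf — visit 19.
At 27: go right to 35.
  35 is a leaf — visit 35.
Full pre-order sequence: 27, 36, 1, 17, 14, 20, 22, 12, 21, 18, 3, 6, 8, 19, 35.

4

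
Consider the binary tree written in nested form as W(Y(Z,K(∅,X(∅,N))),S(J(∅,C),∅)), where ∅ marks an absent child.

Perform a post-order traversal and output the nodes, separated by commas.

Z, N, X, K, Y, C, J, S, W

Post-order visits the left subtree, then the right subtree, then the node.
At W: go left to Y.
  At Y: go left to Z.
    Z is a leaf — visit Z.
  At Y: go right to K.
    At K: no left child.
    At K: go right to X.
      At X: no left child.
      At X: go right to N.
        N is a leaf — visit N.
      Visit X.
    Visit K.
  Visit Y.
At W: go right to S.
  At S: go left to J.
    At J: no left child.
    At J: go right to C.
      C is a leaf — visit C.
    Visit J.
  At S: no right child.
  Visit S.
Visit W.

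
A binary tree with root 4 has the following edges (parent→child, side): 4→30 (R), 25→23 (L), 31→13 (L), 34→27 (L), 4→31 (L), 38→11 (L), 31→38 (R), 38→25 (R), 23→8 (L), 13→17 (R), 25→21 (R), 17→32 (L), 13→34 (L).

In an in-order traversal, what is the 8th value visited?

38

In-order visits the left subtree, then the node, then the right subtree.
At 4: go left to 31.
  At 31: go left to 13.
    At 13: go left to 34.
      At 34: go left to 27.
        27 is a leaf — visit 27.
      Visit 34.
      At 34: no right child.
    Visit 13.
    At 13: go right to 17.
      At 17: go left to 32.
        32 is a leaf — visit 32.
      Visit 17.
      At 17: no right child.
  Visit 31.
  At 31: go right to 38.
    At 38: go left to 11.
      11 is a leaf — visit 11.
    Visit 38.
    At 38: go right to 25.
      At 25: go left to 23.
        At 23: go left to 8.
          8 is a leaf — visit 8.
        Visit 23.
        At 23: no right child.
      Visit 25.
      At 25: go right to 21.
        21 is a leaf — visit 21.
Visit 4.
At 4: go right to 30.
  30 is a leaf — visit 30.
Full in-order sequence: 27, 34, 13, 32, 17, 31, 11, 38, 8, 23, 25, 21, 4, 30.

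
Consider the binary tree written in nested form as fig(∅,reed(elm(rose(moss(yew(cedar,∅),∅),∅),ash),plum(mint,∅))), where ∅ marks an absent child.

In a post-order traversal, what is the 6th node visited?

elm

Post-order visits the left subtree, then the right subtree, then the node.
At fig: no left child.
At fig: go right to reed.
  At reed: go left to elm.
    At elm: go left to rose.
      At rose: go left to moss.
        At moss: go left to yew.
          At yew: go left to cedar.
            cedar is a leaf — visit cedar.
          At yew: no right child.
          Visit yew.
        At moss: no right child.
        Visit moss.
      At rose: no right child.
      Visit rose.
    At elm: go right to ash.
      ash is a leaf — visit ash.
    Visit elm.
  At reed: go right to plum.
    At plum: go left to mint.
      mint is a leaf — visit mint.
    At plum: no right child.
    Visit plum.
  Visit reed.
Visit fig.
Full post-order sequence: cedar, yew, moss, rose, ash, elm, mint, plum, reed, fig.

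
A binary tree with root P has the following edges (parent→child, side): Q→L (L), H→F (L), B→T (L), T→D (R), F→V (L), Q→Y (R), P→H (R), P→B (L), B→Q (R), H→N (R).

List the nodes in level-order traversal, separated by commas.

P, B, H, T, Q, F, N, D, L, Y, V

Level-order visits nodes level by level from the root, left to right within each level.
Level 0: P
Level 1: B, H
Level 2: T, Q, F, N
Level 3: D, L, Y, V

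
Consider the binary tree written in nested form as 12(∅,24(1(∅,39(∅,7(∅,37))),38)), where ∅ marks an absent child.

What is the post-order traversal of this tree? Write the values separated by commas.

Post-order visits the left subtree, then the right subtree, then the node.
At 12: no left child.
At 12: go right to 24.
  At 24: go left to 1.
    At 1: no left child.
    At 1: go right to 39.
      At 39: no left child.
      At 39: go right to 7.
        At 7: no left child.
        At 7: go right to 37.
          37 is a leaf — visit 37.
        Visit 7.
      Visit 39.
    Visit 1.
  At 24: go right to 38.
    38 is a leaf — visit 38.
  Visit 24.
Visit 12.

37, 7, 39, 1, 38, 24, 12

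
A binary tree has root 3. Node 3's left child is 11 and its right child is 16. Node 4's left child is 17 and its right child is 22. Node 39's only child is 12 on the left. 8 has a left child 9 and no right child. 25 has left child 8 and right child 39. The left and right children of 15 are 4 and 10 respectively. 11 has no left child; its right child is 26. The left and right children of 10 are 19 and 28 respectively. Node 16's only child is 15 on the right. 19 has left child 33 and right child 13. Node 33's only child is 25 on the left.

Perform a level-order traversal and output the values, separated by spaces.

Level-order visits nodes level by level from the root, left to right within each level.
Level 0: 3
Level 1: 11, 16
Level 2: 26, 15
Level 3: 4, 10
Level 4: 17, 22, 19, 28
Level 5: 33, 13
Level 6: 25
Level 7: 8, 39
Level 8: 9, 12

3 11 16 26 15 4 10 17 22 19 28 33 13 25 8 39 9 12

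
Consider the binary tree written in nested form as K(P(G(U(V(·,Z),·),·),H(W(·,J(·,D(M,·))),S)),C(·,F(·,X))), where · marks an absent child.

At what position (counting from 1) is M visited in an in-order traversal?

In-order visits the left subtree, then the node, then the right subtree.
At K: go left to P.
  At P: go left to G.
    At G: go left to U.
      At U: go left to V.
        At V: no left child.
        Visit V.
        At V: go right to Z.
          Z is a leaf — visit Z.
      Visit U.
      At U: no right child.
    Visit G.
    At G: no right child.
  Visit P.
  At P: go right to H.
    At H: go left to W.
      At W: no left child.
      Visit W.
      At W: go right to J.
        At J: no left child.
        Visit J.
        At J: go right to D.
          At D: go left to M.
            M is a leaf — visit M.
          Visit D.
          At D: no right child.
    Visit H.
    At H: go right to S.
      S is a leaf — visit S.
Visit K.
At K: go right to C.
  At C: no left child.
  Visit C.
  At C: go right to F.
    At F: no left child.
    Visit F.
    At F: go right to X.
      X is a leaf — visit X.
Full in-order sequence: V, Z, U, G, P, W, J, M, D, H, S, K, C, F, X.

8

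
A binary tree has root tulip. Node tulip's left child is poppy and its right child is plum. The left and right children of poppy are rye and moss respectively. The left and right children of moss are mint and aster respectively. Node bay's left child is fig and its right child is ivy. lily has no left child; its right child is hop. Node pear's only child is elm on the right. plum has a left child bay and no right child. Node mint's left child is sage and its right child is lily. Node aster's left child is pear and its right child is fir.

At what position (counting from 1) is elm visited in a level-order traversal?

Level-order visits nodes level by level from the root, left to right within each level.
Level 0: tulip
Level 1: poppy, plum
Level 2: rye, moss, bay
Level 3: mint, aster, fig, ivy
Level 4: sage, lily, pear, fir
Level 5: hop, elm
Full level-order sequence: tulip, poppy, plum, rye, moss, bay, mint, aster, fig, ivy, sage, lily, pear, fir, hop, elm.

16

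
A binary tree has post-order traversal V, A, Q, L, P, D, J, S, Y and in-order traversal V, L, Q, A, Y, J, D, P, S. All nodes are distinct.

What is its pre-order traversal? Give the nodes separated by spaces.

Y L V Q A S J D P

The last element of post-order is the root; it splits in-order into left and right subtrees.
Root Y: left subtree has 4 nodes {V, L, Q, A}, right has 4 {J, D, P, S}.
  Root L: left subtree has 1 node {V}, right has 2 {Q, A}.
    Root Q: left subtree has 0 nodes { }, right has 1 {A}.
  Root S: left subtree has 3 nodes {J, D, P}, right has 0 { }.
    Root J: left subtree has 0 nodes { }, right has 2 {D, P}.
      Root D: left subtree has 0 nodes { }, right has 1 {P}.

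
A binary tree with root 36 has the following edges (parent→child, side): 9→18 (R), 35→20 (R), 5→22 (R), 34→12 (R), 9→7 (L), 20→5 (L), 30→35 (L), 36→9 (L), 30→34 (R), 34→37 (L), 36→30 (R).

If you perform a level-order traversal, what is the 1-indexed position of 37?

Level-order visits nodes level by level from the root, left to right within each level.
Level 0: 36
Level 1: 9, 30
Level 2: 7, 18, 35, 34
Level 3: 20, 37, 12
Level 4: 5
Level 5: 22
Full level-order sequence: 36, 9, 30, 7, 18, 35, 34, 20, 37, 12, 5, 22.

9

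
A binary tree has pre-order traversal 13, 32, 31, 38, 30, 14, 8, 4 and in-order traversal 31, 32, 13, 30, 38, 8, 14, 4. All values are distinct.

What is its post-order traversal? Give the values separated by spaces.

31 32 30 8 4 14 38 13

The first element of pre-order is the root; it splits in-order into left and right subtrees.
Root 13: left subtree has 2 nodes {31, 32}, right has 5 {30, 38, 8, 14, 4}.
  Root 32: left subtree has 1 node {31}, right has 0 { }.
  Root 38: left subtree has 1 node {30}, right has 3 {8, 14, 4}.
    Root 14: left subtree has 1 node {8}, right has 1 {4}.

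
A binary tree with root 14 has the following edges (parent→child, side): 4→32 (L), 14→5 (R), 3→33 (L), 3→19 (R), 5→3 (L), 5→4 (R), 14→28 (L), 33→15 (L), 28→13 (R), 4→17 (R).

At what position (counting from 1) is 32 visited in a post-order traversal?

7

Post-order visits the left subtree, then the right subtree, then the node.
At 14: go left to 28.
  At 28: no left child.
  At 28: go right to 13.
    13 is a leaf — visit 13.
  Visit 28.
At 14: go right to 5.
  At 5: go left to 3.
    At 3: go left to 33.
      At 33: go left to 15.
        15 is a leaf — visit 15.
      At 33: no right child.
      Visit 33.
    At 3: go right to 19.
      19 is a leaf — visit 19.
    Visit 3.
  At 5: go right to 4.
    At 4: go left to 32.
      32 is a leaf — visit 32.
    At 4: go right to 17.
      17 is a leaf — visit 17.
    Visit 4.
  Visit 5.
Visit 14.
Full post-order sequence: 13, 28, 15, 33, 19, 3, 32, 17, 4, 5, 14.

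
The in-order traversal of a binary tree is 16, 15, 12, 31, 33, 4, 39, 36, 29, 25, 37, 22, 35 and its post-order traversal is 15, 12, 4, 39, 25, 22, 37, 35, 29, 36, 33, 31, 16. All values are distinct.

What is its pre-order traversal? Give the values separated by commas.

The last element of post-order is the root; it splits in-order into left and right subtrees.
Root 16: left subtree has 0 nodes { }, right has 12 {15, 12, 31, 33, 4, 39, 36, 29, 25, 37, 22, 35}.
  Root 31: left subtree has 2 nodes {15, 12}, right has 9 {33, 4, 39, 36, 29, 25, 37, 22, 35}.
    Root 12: left subtree has 1 node {15}, right has 0 { }.
    Root 33: left subtree has 0 nodes { }, right has 8 {4, 39, 36, 29, 25, 37, 22, 35}.
      Root 36: left subtree has 2 nodes {4, 39}, right has 5 {29, 25, 37, 22, 35}.
        Root 39: left subtree has 1 node {4}, right has 0 { }.
        Root 29: left subtree has 0 nodes { }, right has 4 {25, 37, 22, 35}.
          Root 35: left subtree has 3 nodes {25, 37, 22}, right has 0 { }.
            Root 37: left subtree has 1 node {25}, right has 1 {22}.

16, 31, 12, 15, 33, 36, 39, 4, 29, 35, 37, 25, 22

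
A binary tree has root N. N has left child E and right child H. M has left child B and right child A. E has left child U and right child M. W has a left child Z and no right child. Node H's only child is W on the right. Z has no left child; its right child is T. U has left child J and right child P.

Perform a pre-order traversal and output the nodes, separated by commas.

N, E, U, J, P, M, B, A, H, W, Z, T

Pre-order visits the node, then its left subtree, then its right subtree.
Visit N.
At N: go left to E.
  Visit E.
  At E: go left to U.
    Visit U.
    At U: go left to J.
      J is a leaf — visit J.
    At U: go right to P.
      P is a leaf — visit P.
  At E: go right to M.
    Visit M.
    At M: go left to B.
      B is a leaf — visit B.
    At M: go right to A.
      A is a leaf — visit A.
At N: go right to H.
  Visit H.
  At H: no left child.
  At H: go right to W.
    Visit W.
    At W: go left to Z.
      Visit Z.
      At Z: no left child.
      At Z: go right to T.
        T is a leaf — visit T.
    At W: no right child.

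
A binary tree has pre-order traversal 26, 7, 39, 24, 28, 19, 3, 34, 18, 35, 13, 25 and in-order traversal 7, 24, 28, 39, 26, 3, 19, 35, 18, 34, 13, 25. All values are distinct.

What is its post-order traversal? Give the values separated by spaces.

28 24 39 7 3 35 18 25 13 34 19 26

The first element of pre-order is the root; it splits in-order into left and right subtrees.
Root 26: left subtree has 4 nodes {7, 24, 28, 39}, right has 7 {3, 19, 35, 18, 34, 13, 25}.
  Root 7: left subtree has 0 nodes { }, right has 3 {24, 28, 39}.
    Root 39: left subtree has 2 nodes {24, 28}, right has 0 { }.
      Root 24: left subtree has 0 nodes { }, right has 1 {28}.
  Root 19: left subtree has 1 node {3}, right has 5 {35, 18, 34, 13, 25}.
    Root 34: left subtree has 2 nodes {35, 18}, right has 2 {13, 25}.
      Root 18: left subtree has 1 node {35}, right has 0 { }.
      Root 13: left subtree has 0 nodes { }, right has 1 {25}.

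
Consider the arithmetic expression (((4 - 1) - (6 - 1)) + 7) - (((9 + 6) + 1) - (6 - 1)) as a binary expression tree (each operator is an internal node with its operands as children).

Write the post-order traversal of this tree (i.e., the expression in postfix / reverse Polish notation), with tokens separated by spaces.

4 1 - 6 1 - - 7 + 9 6 + 1 + 6 1 - - -

Post-order on an expression tree gives postfix notation: for each operator, emit left operand, right operand, then the operator.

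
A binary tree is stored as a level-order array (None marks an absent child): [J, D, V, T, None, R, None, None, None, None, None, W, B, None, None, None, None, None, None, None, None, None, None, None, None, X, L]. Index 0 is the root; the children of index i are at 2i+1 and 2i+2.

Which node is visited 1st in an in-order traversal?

In-order visits the left subtree, then the node, then the right subtree.
At J: go left to D.
  At D: go left to T.
    T is a leaf — visit T.
  Visit D.
  At D: no right child.
Visit J.
At J: go right to V.
  At V: go left to R.
    At R: go left to W.
      W is a leaf — visit W.
    Visit R.
    At R: go right to B.
      At B: go left to X.
        X is a leaf — visit X.
      Visit B.
      At B: go right to L.
        L is a leaf — visit L.
  Visit V.
  At V: no right child.
Full in-order sequence: T, D, J, W, R, X, B, L, V.

T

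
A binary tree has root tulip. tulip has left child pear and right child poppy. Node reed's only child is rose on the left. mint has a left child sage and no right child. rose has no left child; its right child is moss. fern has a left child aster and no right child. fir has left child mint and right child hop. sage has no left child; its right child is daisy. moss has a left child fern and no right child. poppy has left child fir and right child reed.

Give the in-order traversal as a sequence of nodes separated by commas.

In-order visits the left subtree, then the node, then the right subtree.
At tulip: go left to pear.
  pear is a leaf — visit pear.
Visit tulip.
At tulip: go right to poppy.
  At poppy: go left to fir.
    At fir: go left to mint.
      At mint: go left to sage.
        At sage: no left child.
        Visit sage.
        At sage: go right to daisy.
          daisy is a leaf — visit daisy.
      Visit mint.
      At mint: no right child.
    Visit fir.
    At fir: go right to hop.
      hop is a leaf — visit hop.
  Visit poppy.
  At poppy: go right to reed.
    At reed: go left to rose.
      At rose: no left child.
      Visit rose.
      At rose: go right to moss.
        At moss: go left to fern.
          At fern: go left to aster.
            aster is a leaf — visit aster.
          Visit fern.
          At fern: no right child.
        Visit moss.
        At moss: no right child.
    Visit reed.
    At reed: no right child.

pear, tulip, sage, daisy, mint, fir, hop, poppy, rose, aster, fern, moss, reed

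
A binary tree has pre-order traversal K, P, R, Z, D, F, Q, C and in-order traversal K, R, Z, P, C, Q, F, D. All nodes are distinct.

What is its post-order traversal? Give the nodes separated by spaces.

Z R C Q F D P K

The first element of pre-order is the root; it splits in-order into left and right subtrees.
Root K: left subtree has 0 nodes { }, right has 7 {R, Z, P, C, Q, F, D}.
  Root P: left subtree has 2 nodes {R, Z}, right has 4 {C, Q, F, D}.
    Root R: left subtree has 0 nodes { }, right has 1 {Z}.
    Root D: left subtree has 3 nodes {C, Q, F}, right has 0 { }.
      Root F: left subtree has 2 nodes {C, Q}, right has 0 { }.
        Root Q: left subtree has 1 node {C}, right has 0 { }.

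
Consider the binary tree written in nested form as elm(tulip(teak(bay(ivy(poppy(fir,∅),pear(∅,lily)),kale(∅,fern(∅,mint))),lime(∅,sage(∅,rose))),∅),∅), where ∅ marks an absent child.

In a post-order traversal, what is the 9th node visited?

Post-order visits the left subtree, then the right subtree, then the node.
At elm: go left to tulip.
  At tulip: go left to teak.
    At teak: go left to bay.
      At bay: go left to ivy.
        At ivy: go left to poppy.
          At poppy: go left to fir.
            fir is a leaf — visit fir.
          At poppy: no right child.
          Visit poppy.
        At ivy: go right to pear.
          At pear: no left child.
          At pear: go right to lily.
            lily is a leaf — visit lily.
          Visit pear.
        Visit ivy.
      At bay: go right to kale.
        At kale: no left child.
        At kale: go right to fern.
          At fern: no left child.
          At fern: go right to mint.
            mint is a leaf — visit mint.
          Visit fern.
        Visit kale.
      Visit bay.
    At teak: go right to lime.
      At lime: no left child.
      At lime: go right to sage.
        At sage: no left child.
        At sage: go right to rose.
          rose is a leaf — visit rose.
        Visit sage.
      Visit lime.
    Visit teak.
  At tulip: no right child.
  Visit tulip.
At elm: no right child.
Visit elm.
Full post-order sequence: fir, poppy, lily, pear, ivy, mint, fern, kale, bay, rose, sage, lime, teak, tulip, elm.

bay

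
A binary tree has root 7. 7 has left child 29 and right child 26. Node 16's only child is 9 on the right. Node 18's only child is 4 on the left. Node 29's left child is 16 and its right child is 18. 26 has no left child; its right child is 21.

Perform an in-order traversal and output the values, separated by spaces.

In-order visits the left subtree, then the node, then the right subtree.
At 7: go left to 29.
  At 29: go left to 16.
    At 16: no left child.
    Visit 16.
    At 16: go right to 9.
      9 is a leaf — visit 9.
  Visit 29.
  At 29: go right to 18.
    At 18: go left to 4.
      4 is a leaf — visit 4.
    Visit 18.
    At 18: no right child.
Visit 7.
At 7: go right to 26.
  At 26: no left child.
  Visit 26.
  At 26: go right to 21.
    21 is a leaf — visit 21.

16 9 29 4 18 7 26 21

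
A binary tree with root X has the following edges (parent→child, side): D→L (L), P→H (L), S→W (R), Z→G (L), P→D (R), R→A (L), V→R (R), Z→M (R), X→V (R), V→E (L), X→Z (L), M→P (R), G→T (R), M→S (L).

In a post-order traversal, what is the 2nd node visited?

Post-order visits the left subtree, then the right subtree, then the node.
At X: go left to Z.
  At Z: go left to G.
    At G: no left child.
    At G: go right to T.
      T is a leaf — visit T.
    Visit G.
  At Z: go right to M.
    At M: go left to S.
      At S: no left child.
      At S: go right to W.
        W is a leaf — visit W.
      Visit S.
    At M: go right to P.
      At P: go left to H.
        H is a leaf — visit H.
      At P: go right to D.
        At D: go left to L.
          L is a leaf — visit L.
        At D: no right child.
        Visit D.
      Visit P.
    Visit M.
  Visit Z.
At X: go right to V.
  At V: go left to E.
    E is a leaf — visit E.
  At V: go right to R.
    At R: go left to A.
      A is a leaf — visit A.
    At R: no right child.
    Visit R.
  Visit V.
Visit X.
Full post-order sequence: T, G, W, S, H, L, D, P, M, Z, E, A, R, V, X.

G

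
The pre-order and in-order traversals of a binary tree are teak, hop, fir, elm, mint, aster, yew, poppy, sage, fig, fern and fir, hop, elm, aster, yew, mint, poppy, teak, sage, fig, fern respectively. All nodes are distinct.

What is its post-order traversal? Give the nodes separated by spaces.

fir yew aster poppy mint elm hop fern fig sage teak

The first element of pre-order is the root; it splits in-order into left and right subtrees.
Root teak: left subtree has 7 nodes {fir, hop, elm, aster, yew, mint, poppy}, right has 3 {sage, fig, fern}.
  Root hop: left subtree has 1 node {fir}, right has 5 {elm, aster, yew, mint, poppy}.
    Root elm: left subtree has 0 nodes { }, right has 4 {aster, yew, mint, poppy}.
      Root mint: left subtree has 2 nodes {aster, yew}, right has 1 {poppy}.
        Root aster: left subtree has 0 nodes { }, right has 1 {yew}.
  Root sage: left subtree has 0 nodes { }, right has 2 {fig, fern}.
    Root fig: left subtree has 0 nodes { }, right has 1 {fern}.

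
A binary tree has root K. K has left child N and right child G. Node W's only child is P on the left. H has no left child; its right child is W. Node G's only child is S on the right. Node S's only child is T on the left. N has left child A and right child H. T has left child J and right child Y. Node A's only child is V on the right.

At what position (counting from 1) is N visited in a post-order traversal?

6

Post-order visits the left subtree, then the right subtree, then the node.
At K: go left to N.
  At N: go left to A.
    At A: no left child.
    At A: go right to V.
      V is a leaf — visit V.
    Visit A.
  At N: go right to H.
    At H: no left child.
    At H: go right to W.
      At W: go left to P.
        P is a leaf — visit P.
      At W: no right child.
      Visit W.
    Visit H.
  Visit N.
At K: go right to G.
  At G: no left child.
  At G: go right to S.
    At S: go left to T.
      At T: go left to J.
        J is a leaf — visit J.
      At T: go right to Y.
        Y is a leaf — visit Y.
      Visit T.
    At S: no right child.
    Visit S.
  Visit G.
Visit K.
Full post-order sequence: V, A, P, W, H, N, J, Y, T, S, G, K.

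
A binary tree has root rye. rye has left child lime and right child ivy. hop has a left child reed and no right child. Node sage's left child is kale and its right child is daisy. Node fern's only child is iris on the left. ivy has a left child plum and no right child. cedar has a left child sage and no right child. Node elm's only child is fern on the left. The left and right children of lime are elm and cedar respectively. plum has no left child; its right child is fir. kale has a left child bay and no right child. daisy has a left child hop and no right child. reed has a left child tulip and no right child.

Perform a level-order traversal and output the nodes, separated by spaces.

rye lime ivy elm cedar plum fern sage fir iris kale daisy bay hop reed tulip

Level-order visits nodes level by level from the root, left to right within each level.
Level 0: rye
Level 1: lime, ivy
Level 2: elm, cedar, plum
Level 3: fern, sage, fir
Level 4: iris, kale, daisy
Level 5: bay, hop
Level 6: reed
Level 7: tulip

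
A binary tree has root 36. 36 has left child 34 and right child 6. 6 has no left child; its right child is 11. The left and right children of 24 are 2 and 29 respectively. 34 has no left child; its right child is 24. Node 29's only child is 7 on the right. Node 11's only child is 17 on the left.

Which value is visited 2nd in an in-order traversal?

2

In-order visits the left subtree, then the node, then the right subtree.
At 36: go left to 34.
  At 34: no left child.
  Visit 34.
  At 34: go right to 24.
    At 24: go left to 2.
      2 is a leaf — visit 2.
    Visit 24.
    At 24: go right to 29.
      At 29: no left child.
      Visit 29.
      At 29: go right to 7.
        7 is a leaf — visit 7.
Visit 36.
At 36: go right to 6.
  At 6: no left child.
  Visit 6.
  At 6: go right to 11.
    At 11: go left to 17.
      17 is a leaf — visit 17.
    Visit 11.
    At 11: no right child.
Full in-order sequence: 34, 2, 24, 29, 7, 36, 6, 17, 11.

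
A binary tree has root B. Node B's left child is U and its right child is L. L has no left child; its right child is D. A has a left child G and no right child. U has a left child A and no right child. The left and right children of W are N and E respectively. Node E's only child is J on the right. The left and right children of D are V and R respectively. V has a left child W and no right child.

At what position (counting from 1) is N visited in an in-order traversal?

In-order visits the left subtree, then the node, then the right subtree.
At B: go left to U.
  At U: go left to A.
    At A: go left to G.
      G is a leaf — visit G.
    Visit A.
    At A: no right child.
  Visit U.
  At U: no right child.
Visit B.
At B: go right to L.
  At L: no left child.
  Visit L.
  At L: go right to D.
    At D: go left to V.
      At V: go left to W.
        At W: go left to N.
          N is a leaf — visit N.
        Visit W.
        At W: go right to E.
          At E: no left child.
          Visit E.
          At E: go right to J.
            J is a leaf — visit J.
      Visit V.
      At V: no right child.
    Visit D.
    At D: go right to R.
      R is a leaf — visit R.
Full in-order sequence: G, A, U, B, L, N, W, E, J, V, D, R.

6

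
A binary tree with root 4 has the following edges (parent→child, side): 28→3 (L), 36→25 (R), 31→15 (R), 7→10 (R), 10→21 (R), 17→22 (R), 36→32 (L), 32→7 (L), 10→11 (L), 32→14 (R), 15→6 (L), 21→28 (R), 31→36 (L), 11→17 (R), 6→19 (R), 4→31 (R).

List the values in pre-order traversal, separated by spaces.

Pre-order visits the node, then its left subtree, then its right subtree.
Visit 4.
At 4: no left child.
At 4: go right to 31.
  Visit 31.
  At 31: go left to 36.
    Visit 36.
    At 36: go left to 32.
      Visit 32.
      At 32: go left to 7.
        Visit 7.
        At 7: no left child.
        At 7: go right to 10.
          Visit 10.
          At 10: go left to 11.
            Visit 11.
            At 11: no left child.
            At 11: go right to 17.
              Visit 17.
              At 17: no left child.
              At 17: go right to 22.
                22 is a leaf — visit 22.
          At 10: go right to 21.
            Visit 21.
            At 21: no left child.
            At 21: go right to 28.
              Visit 28.
              At 28: go left to 3.
                3 is a leaf — visit 3.
              At 28: no right child.
      At 32: go right to 14.
        14 is a leaf — visit 14.
    At 36: go right to 25.
      25 is a leaf — visit 25.
  At 31: go right to 15.
    Visit 15.
    At 15: go left to 6.
      Visit 6.
      At 6: no left child.
      At 6: go right to 19.
        19 is a leaf — visit 19.
    At 15: no right child.

4 31 36 32 7 10 11 17 22 21 28 3 14 25 15 6 19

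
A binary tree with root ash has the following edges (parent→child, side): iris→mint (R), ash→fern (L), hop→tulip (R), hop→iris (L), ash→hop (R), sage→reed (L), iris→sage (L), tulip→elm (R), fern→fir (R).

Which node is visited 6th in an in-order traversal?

iris

In-order visits the left subtree, then the node, then the right subtree.
At ash: go left to fern.
  At fern: no left child.
  Visit fern.
  At fern: go right to fir.
    fir is a leaf — visit fir.
Visit ash.
At ash: go right to hop.
  At hop: go left to iris.
    At iris: go left to sage.
      At sage: go left to reed.
        reed is a leaf — visit reed.
      Visit sage.
      At sage: no right child.
    Visit iris.
    At iris: go right to mint.
      mint is a leaf — visit mint.
  Visit hop.
  At hop: go right to tulip.
    At tulip: no left child.
    Visit tulip.
    At tulip: go right to elm.
      elm is a leaf — visit elm.
Full in-order sequence: fern, fir, ash, reed, sage, iris, mint, hop, tulip, elm.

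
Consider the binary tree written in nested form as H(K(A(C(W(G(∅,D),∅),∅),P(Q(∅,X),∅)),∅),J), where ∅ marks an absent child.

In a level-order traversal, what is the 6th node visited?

P

Level-order visits nodes level by level from the root, left to right within each level.
Level 0: H
Level 1: K, J
Level 2: A
Level 3: C, P
Level 4: W, Q
Level 5: G, X
Level 6: D
Full level-order sequence: H, K, J, A, C, P, W, Q, G, X, D.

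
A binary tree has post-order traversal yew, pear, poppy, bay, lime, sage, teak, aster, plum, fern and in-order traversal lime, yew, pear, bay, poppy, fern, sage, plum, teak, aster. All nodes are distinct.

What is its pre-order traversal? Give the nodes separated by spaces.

fern lime bay pear yew poppy plum sage aster teak

The last element of post-order is the root; it splits in-order into left and right subtrees.
Root fern: left subtree has 5 nodes {lime, yew, pear, bay, poppy}, right has 4 {sage, plum, teak, aster}.
  Root lime: left subtree has 0 nodes { }, right has 4 {yew, pear, bay, poppy}.
    Root bay: left subtree has 2 nodes {yew, pear}, right has 1 {poppy}.
      Root pear: left subtree has 1 node {yew}, right has 0 { }.
  Root plum: left subtree has 1 node {sage}, right has 2 {teak, aster}.
    Root aster: left subtree has 1 node {teak}, right has 0 { }.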